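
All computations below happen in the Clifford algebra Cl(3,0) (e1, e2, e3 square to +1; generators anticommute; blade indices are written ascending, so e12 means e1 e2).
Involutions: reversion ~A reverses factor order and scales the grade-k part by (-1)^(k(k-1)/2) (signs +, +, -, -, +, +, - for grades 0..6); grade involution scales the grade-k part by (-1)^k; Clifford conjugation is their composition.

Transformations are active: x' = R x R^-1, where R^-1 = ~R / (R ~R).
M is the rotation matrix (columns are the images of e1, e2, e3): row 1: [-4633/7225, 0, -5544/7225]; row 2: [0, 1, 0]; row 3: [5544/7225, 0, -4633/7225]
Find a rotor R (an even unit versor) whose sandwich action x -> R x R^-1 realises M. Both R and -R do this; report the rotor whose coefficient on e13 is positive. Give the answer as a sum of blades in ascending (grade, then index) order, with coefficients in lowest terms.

Method: write R = a + b12*e12 + b13*e13 + b23*e23 with a^2 + b12^2 + b13^2 + b23^2 = 1 (so R^-1 = ~R). Expanding the columns R e_j ~R gives tr M = 4a^2 - 1 and, from the antisymmetric part, M21 - M12 = -4a*b12, M13 - M31 = 4a*b13, M32 - M23 = -4a*b23.
Here tr M = -2041/7225, so a^2 = (1 + tr M)/4 = 1296/7225 and a = ±36/85. Taking a = 36/85: M21 - M12 = 0, M13 - M31 = -11088/7225, M32 - M23 = 0, giving b12 = 0, b13 = -77/85, b23 = 0, i.e. R = 36/85 - 77/85*e13.
Its e13 coefficient is negative, so report the other preimage -R.
Answer: -36/85 + 77/85*e13. Why the constraint matters: R and -R act identically through the sandwich — M has trace -2041/7225 either way — so only the sign condition on e13 picks one of the two preimages.


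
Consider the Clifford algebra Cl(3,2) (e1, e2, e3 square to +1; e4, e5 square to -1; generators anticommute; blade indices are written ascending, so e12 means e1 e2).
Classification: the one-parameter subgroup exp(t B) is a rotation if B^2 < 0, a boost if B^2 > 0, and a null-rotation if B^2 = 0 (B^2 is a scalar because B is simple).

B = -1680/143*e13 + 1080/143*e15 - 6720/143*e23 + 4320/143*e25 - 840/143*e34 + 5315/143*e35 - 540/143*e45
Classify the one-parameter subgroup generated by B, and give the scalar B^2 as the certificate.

B^2 term by term: the squares give (-1680/143)^2*(e13)^2 + (1080/143)^2*(e15)^2 + (-6720/143)^2*(e23)^2 + (4320/143)^2*(e25)^2 + (-840/143)^2*(e34)^2 + (5315/143)^2*(e35)^2 + (-540/143)^2*(e45)^2 = 2822400/20449*(-1) + 1166400/20449*(+1) + 45158400/20449*(-1) + 18662400/20449*(+1) + 705600/20449*(+1) + 28249225/20449*(+1) + 291600/20449*(-1) = 25 (each basis 2-blade squares to minus the product of its generators' squares); cross terms between blades sharing an index anticommute and cancel; the commuting (index-disjoint) pairs give grade-4 terms 2*c*c'*(blade product), which cancel blade by blade — e1235: 14515200/20449 - 14515200/20449 = 0; e1345: 1814400/20449 - 1814400/20449 = 0; e2345: 7257600/20449 - 7257600/20449 = 0 — confirming B is simple. So B^2 = 25.
Answer: boost, certificate B^2 = 25. One invariant decides it: the square 25 survives every conjugation, and its sign is exactly the classification.


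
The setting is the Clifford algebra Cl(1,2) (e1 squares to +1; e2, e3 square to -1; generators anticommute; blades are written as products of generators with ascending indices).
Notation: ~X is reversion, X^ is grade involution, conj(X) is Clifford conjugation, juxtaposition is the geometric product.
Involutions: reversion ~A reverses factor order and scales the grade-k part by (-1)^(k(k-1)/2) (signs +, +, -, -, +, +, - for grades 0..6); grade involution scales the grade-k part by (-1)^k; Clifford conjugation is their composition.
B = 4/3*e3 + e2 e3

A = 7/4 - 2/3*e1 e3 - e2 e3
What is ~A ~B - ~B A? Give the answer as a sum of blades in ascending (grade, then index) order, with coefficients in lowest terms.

first term: 1 - 8/9*e1 - 4/3*e2 + 7/3*e3 - 2/3*e1 e2 - 7/4*e2 e3
second term: -1 - 8/9*e1 - 4/3*e2 + 7/3*e3 - 2/3*e1 e2 - 7/4*e2 e3
Answer: 2


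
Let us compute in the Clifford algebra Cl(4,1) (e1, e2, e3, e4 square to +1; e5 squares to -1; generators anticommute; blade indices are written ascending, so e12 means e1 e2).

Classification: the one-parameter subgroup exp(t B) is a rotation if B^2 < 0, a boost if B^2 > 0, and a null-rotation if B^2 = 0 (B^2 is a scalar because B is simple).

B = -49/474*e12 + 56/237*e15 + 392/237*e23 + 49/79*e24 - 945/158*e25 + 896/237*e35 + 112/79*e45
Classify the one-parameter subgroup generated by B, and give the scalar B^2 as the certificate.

B^2 term by term: the squares give (-49/474)^2*(e12)^2 + (56/237)^2*(e15)^2 + (392/237)^2*(e23)^2 + (49/79)^2*(e24)^2 + (-945/158)^2*(e25)^2 + (896/237)^2*(e35)^2 + (112/79)^2*(e45)^2 = 2401/224676*(-1) + 3136/56169*(+1) + 153664/56169*(-1) + 2401/6241*(-1) + 893025/24964*(+1) + 802816/56169*(+1) + 12544/6241*(+1) = 49 (each basis 2-blade squares to minus the product of its generators' squares); cross terms between blades sharing an index anticommute and cancel; the commuting (index-disjoint) pairs give grade-4 terms 2*c*c'*(blade product), which cancel blade by blade — e1235: -43904/56169 + 43904/56169 = 0; e1245: -5488/18723 + 5488/18723 = 0; e2345: 87808/18723 - 87808/18723 = 0 — confirming B is simple. So B^2 = 49.
Answer: boost, certificate B^2 = 49. Because 49 is invariant under every versor sandwich, the classification follows from its sign alone.


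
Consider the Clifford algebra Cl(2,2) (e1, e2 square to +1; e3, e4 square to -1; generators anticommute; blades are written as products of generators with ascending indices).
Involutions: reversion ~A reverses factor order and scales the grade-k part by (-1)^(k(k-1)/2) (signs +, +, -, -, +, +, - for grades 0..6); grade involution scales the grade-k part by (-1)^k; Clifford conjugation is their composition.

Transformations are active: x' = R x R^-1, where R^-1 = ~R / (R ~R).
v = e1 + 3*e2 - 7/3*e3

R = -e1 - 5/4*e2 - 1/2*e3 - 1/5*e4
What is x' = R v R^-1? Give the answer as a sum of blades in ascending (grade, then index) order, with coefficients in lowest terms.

~R = -e1 - 5/4*e2 - 1/2*e3 - 1/5*e4, and R ~R = 909/400, so R^-1 = ~R / (909/400).
R v = -71/12 - 7/4*e1 e2 + 17/6*e1 e3 + 1/5*e1 e4 + 53/12*e2 e3 + 3/5*e2 e4 - 7/15*e3 e4
Answer: 11473/2727*e1 + 9569/2727*e2 + 13463/2727*e3 + 2840/2727*e4


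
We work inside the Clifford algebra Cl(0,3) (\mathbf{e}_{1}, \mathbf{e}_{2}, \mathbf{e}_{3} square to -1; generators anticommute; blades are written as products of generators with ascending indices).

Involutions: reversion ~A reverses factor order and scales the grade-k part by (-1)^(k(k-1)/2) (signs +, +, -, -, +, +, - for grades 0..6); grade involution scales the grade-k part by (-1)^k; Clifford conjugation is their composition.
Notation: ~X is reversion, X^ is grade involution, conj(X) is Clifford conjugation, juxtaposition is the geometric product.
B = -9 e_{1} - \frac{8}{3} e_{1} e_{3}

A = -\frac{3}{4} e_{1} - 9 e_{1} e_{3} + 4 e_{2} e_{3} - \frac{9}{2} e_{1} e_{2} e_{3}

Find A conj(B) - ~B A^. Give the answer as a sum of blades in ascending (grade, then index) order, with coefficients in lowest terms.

first term: \frac{123}{4} - 12 e_{2} - 79 e_{3} - \frac{32}{3} e_{1} e_{2} + \frac{81}{2} e_{2} e_{3} + 36 e_{1} e_{2} e_{3}
second term: \frac{123}{4} + 12 e_{2} - 79 e_{3} + \frac{32}{3} e_{1} e_{2} + \frac{81}{2} e_{2} e_{3} - 36 e_{1} e_{2} e_{3}
Answer: -24 e_{2} - \frac{64}{3} e_{1} e_{2} + 72 e_{1} e_{2} e_{3}


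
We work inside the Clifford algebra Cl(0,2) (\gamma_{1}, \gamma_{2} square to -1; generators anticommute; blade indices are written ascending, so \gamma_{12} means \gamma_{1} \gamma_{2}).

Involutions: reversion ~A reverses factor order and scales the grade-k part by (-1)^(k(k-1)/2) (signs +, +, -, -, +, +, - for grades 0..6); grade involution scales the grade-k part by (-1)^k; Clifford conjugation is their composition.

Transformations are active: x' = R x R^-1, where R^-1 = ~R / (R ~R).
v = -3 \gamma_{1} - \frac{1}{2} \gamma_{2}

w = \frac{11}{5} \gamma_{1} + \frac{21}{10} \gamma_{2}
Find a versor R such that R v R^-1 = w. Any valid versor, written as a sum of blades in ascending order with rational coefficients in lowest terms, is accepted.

The midline construction: v and w both square to -\frac{37}{4}, so reflecting in their sum -\frac{4}{5} \gamma_{1} + \frac{8}{5} \gamma_{2} exchanges them.
Answer: -\frac{4}{5} \gamma_{1} + \frac{8}{5} \gamma_{2}


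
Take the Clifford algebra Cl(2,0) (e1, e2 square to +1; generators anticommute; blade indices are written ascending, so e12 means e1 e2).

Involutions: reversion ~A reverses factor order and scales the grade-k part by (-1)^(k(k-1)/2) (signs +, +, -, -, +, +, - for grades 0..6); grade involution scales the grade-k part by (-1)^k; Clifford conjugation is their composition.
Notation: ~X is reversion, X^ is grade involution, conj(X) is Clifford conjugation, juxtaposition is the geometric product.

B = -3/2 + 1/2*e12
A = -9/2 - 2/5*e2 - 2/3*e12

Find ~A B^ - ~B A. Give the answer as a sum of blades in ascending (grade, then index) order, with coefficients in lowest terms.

first term: 77/12 + 1/5*e1 + 3/5*e2 - 13/4*e12
second term: 77/12 + 1/5*e1 + 3/5*e2 + 13/4*e12
Answer: -13/2*e12


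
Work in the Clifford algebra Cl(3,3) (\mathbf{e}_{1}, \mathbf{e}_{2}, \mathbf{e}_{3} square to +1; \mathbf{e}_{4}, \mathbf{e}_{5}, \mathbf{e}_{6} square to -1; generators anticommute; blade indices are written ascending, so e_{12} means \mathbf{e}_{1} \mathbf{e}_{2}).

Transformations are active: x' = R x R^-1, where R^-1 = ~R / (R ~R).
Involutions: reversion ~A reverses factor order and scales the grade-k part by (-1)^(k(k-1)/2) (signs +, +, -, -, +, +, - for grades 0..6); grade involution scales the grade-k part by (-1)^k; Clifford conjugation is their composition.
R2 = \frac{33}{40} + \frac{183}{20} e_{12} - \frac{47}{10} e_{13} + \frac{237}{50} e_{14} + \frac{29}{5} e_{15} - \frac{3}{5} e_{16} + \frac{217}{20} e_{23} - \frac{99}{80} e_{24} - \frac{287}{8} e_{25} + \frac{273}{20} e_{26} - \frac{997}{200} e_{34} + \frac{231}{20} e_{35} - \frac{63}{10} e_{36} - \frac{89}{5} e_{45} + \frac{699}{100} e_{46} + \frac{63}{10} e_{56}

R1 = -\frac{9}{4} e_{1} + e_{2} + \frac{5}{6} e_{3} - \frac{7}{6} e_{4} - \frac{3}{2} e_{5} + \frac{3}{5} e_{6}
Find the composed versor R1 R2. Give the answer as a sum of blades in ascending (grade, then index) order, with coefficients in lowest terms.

Distribute over the terms of R1 (each basis-blade product reordered to ascending indices, repeated generators contracted through their squares):
(-\frac{9}{4} e_{1}) R2 = -\frac{297}{160} e_{1} - \frac{1647}{80} e_{2} + \frac{423}{40} e_{3} - \frac{2133}{200} e_{4} - \frac{261}{20} e_{5} + \frac{27}{20} e_{6} - \frac{1953}{80} e_{123} + \frac{891}{320} e_{124} + \frac{2583}{32} e_{125} - \frac{2457}{80} e_{126} + \frac{8973}{800} e_{134} - \frac{2079}{80} e_{135} + \frac{567}{40} e_{136} + \frac{801}{20} e_{145} - \frac{6291}{400} e_{146} - \frac{567}{40} e_{156}
(e_{2}) R2 = -\frac{183}{20} e_{1} + \frac{33}{40} e_{2} + \frac{217}{20} e_{3} - \frac{99}{80} e_{4} - \frac{287}{8} e_{5} + \frac{273}{20} e_{6} + \frac{47}{10} e_{123} - \frac{237}{50} e_{124} - \frac{29}{5} e_{125} + \frac{3}{5} e_{126} - \frac{997}{200} e_{234} + \frac{231}{20} e_{235} - \frac{63}{10} e_{236} - \frac{89}{5} e_{245} + \frac{699}{100} e_{246} + \frac{63}{10} e_{256}
(\frac{5}{6} e_{3}) R2 = \frac{47}{12} e_{1} - \frac{217}{24} e_{2} + \frac{11}{16} e_{3} - \frac{997}{240} e_{4} + \frac{77}{8} e_{5} - \frac{21}{4} e_{6} + \frac{61}{8} e_{123} - \frac{79}{20} e_{134} - \frac{29}{6} e_{135} + \frac{1}{2} e_{136} + \frac{33}{32} e_{234} + \frac{1435}{48} e_{235} - \frac{91}{8} e_{236} - \frac{89}{6} e_{345} + \frac{233}{40} e_{346} + \frac{21}{4} e_{356}
(-\frac{7}{6} e_{4}) R2 = -\frac{553}{100} e_{1} + \frac{231}{160} e_{2} + \frac{6979}{1200} e_{3} - \frac{77}{80} e_{4} - \frac{623}{30} e_{5} + \frac{1631}{200} e_{6} - \frac{427}{40} e_{124} + \frac{329}{60} e_{134} + \frac{203}{30} e_{145} - \frac{7}{10} e_{146} - \frac{1519}{120} e_{234} - \frac{2009}{48} e_{245} + \frac{637}{40} e_{246} + \frac{539}{40} e_{345} - \frac{147}{20} e_{346} - \frac{147}{20} e_{456}
(-\frac{3}{2} e_{5}) R2 = -\frac{87}{10} e_{1} + \frac{861}{16} e_{2} - \frac{693}{40} e_{3} + \frac{267}{10} e_{4} - \frac{99}{80} e_{5} + \frac{189}{20} e_{6} - \frac{549}{40} e_{125} + \frac{141}{20} e_{135} - \frac{711}{100} e_{145} - \frac{9}{10} e_{156} - \frac{651}{40} e_{235} + \frac{297}{160} e_{245} + \frac{819}{40} e_{256} + \frac{2991}{400} e_{345} - \frac{189}{20} e_{356} + \frac{2097}{200} e_{456}
(\frac{3}{5} e_{6}) R2 = -\frac{9}{25} e_{1} + \frac{819}{100} e_{2} - \frac{189}{50} e_{3} + \frac{2097}{500} e_{4} + \frac{189}{50} e_{5} + \frac{99}{200} e_{6} + \frac{549}{100} e_{126} - \frac{141}{50} e_{136} + \frac{711}{250} e_{146} + \frac{87}{25} e_{156} + \frac{651}{100} e_{236} - \frac{297}{400} e_{246} - \frac{861}{40} e_{256} - \frac{2991}{1000} e_{346} + \frac{693}{100} e_{356} - \frac{267}{25} e_{456}
Summing the partial products and collecting blades:
Answer: -\frac{52031}{2400} e_{1} + \frac{83141}{2400} e_{2} + \frac{2047}{300} e_{3} + \frac{83249}{6000} e_{4} - \frac{69029}{1200} e_{5} + \frac{557}{20} e_{6} - \frac{967}{80} e_{123} - \frac{20209}{1600} e_{124} + \frac{9791}{160} e_{125} - \frac{9849}{400} e_{126} + \frac{30599}{2400} e_{134} - \frac{1141}{48} e_{135} + \frac{2371}{200} e_{136} + \frac{2978}{75} e_{145} - \frac{27167}{2000} e_{146} - \frac{2319}{200} e_{156} - \frac{39869}{2400} e_{234} + \frac{6041}{240} e_{235} - \frac{2233}{200} e_{236} - \frac{27743}{480} e_{245} + \frac{8869}{400} e_{246} + \frac{21}{4} e_{256} + \frac{7343}{1200} e_{345} - \frac{1129}{250} e_{346} + \frac{273}{100} e_{356} - \frac{1509}{200} e_{456}


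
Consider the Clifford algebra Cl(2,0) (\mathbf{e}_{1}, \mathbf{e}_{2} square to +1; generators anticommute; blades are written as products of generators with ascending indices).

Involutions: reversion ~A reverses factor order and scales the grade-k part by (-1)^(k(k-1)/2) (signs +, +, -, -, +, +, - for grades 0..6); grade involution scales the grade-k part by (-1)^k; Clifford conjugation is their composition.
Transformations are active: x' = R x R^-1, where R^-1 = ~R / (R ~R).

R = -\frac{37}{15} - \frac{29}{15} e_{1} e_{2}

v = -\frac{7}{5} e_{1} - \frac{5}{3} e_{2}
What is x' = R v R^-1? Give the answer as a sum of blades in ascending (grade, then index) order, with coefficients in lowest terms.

~R = -\frac{37}{15} + \frac{29}{15} e_{1} e_{2}, and R ~R = \frac{442}{45}, so R^-1 = ~R / (\frac{442}{45}).
R v = \frac{1502}{225} e_{1} + \frac{316}{225} e_{2}
Answer: -\frac{32369}{16575} e_{1} + \frac{5311}{5525} e_{2}


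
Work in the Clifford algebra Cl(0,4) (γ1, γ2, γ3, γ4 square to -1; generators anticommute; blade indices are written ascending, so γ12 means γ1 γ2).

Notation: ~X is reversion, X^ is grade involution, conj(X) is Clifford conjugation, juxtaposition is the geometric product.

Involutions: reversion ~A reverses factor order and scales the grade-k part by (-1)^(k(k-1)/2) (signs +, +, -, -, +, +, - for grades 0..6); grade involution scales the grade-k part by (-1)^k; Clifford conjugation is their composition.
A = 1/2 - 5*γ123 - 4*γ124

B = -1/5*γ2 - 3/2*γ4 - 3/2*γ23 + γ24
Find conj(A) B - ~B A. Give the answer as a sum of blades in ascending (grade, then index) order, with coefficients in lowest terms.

first term: -7/2*γ1 - 1/10*γ2 - 3/4*γ4 - 6*γ12 + γ13 + 4/5*γ14 - 3/4*γ23 + 1/2*γ24 - 11*γ134 + 15/2*γ1234
second term: 7/2*γ1 - 1/10*γ2 - 3/4*γ4 - 6*γ12 + γ13 + 4/5*γ14 + 3/4*γ23 - 1/2*γ24 - 11*γ134 - 15/2*γ1234
Answer: -7*γ1 - 3/2*γ23 + γ24 + 15*γ1234


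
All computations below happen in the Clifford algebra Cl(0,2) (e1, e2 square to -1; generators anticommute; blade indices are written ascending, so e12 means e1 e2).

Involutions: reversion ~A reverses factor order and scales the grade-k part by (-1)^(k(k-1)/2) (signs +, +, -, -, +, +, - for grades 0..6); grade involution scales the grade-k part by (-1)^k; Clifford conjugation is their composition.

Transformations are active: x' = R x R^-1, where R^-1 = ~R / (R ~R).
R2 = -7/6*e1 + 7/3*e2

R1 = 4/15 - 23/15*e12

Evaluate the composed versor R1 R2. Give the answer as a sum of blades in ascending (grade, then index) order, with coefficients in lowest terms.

Distribute over the terms of R1 (each basis-blade product reordered to ascending indices, repeated generators contracted through their squares):
(4/15) R2 = -14/45*e1 + 28/45*e2
(-23/15*e12) R2 = 161/45*e1 + 161/90*e2
Summing the partial products and collecting blades:
Answer: 49/15*e1 + 217/90*e2


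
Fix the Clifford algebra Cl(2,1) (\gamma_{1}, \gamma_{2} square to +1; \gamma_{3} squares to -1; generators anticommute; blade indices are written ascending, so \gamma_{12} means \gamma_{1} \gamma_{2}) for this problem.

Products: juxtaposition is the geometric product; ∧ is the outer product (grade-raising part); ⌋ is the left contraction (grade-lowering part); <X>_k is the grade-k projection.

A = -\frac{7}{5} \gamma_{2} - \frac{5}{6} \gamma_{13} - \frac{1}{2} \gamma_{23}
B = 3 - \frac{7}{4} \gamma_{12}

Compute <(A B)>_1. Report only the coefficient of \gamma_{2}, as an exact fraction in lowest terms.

step 1: -\frac{49}{20} \gamma_{1} - \frac{21}{5} \gamma_{2} - \frac{27}{8} \gamma_{13} - \frac{1}{24} \gamma_{23}
step 2: -\frac{49}{20} \gamma_{1} - \frac{21}{5} \gamma_{2}
Answer: -\frac{21}{5}


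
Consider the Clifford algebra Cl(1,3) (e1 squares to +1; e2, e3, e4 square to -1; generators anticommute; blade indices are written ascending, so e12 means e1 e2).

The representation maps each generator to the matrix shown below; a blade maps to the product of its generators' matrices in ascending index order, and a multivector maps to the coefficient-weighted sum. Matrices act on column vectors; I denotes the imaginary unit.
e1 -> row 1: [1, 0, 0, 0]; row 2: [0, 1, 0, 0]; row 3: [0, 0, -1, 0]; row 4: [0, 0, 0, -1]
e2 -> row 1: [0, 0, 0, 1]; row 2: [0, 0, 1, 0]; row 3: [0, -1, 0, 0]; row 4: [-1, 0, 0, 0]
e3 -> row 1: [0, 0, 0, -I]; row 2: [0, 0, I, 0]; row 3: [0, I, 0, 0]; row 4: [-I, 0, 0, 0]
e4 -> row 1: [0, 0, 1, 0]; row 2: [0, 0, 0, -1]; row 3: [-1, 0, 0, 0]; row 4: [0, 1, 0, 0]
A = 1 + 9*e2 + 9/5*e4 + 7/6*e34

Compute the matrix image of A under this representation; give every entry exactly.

Bivector images (products of the table entries): rho(e34) = rho(e3)rho(e4) = row 1: [0, -I, 0, 0]; row 2: [-I, 0, 0, 0]; row 3: [0, 0, 0, -I]; row 4: [0, 0, -I, 0].
M = (1)*1 + (9)*rho(e2) + (9/5)*rho(e4) + (7/6)*rho(e34), summed entrywise (1 is the identity matrix):
Answer: row 1: [1, -7*I/6, 9/5, 9]; row 2: [-7*I/6, 1, 9, -9/5]; row 3: [-9/5, -9, 1, -7*I/6]; row 4: [-9, 9/5, -7*I/6, 1]


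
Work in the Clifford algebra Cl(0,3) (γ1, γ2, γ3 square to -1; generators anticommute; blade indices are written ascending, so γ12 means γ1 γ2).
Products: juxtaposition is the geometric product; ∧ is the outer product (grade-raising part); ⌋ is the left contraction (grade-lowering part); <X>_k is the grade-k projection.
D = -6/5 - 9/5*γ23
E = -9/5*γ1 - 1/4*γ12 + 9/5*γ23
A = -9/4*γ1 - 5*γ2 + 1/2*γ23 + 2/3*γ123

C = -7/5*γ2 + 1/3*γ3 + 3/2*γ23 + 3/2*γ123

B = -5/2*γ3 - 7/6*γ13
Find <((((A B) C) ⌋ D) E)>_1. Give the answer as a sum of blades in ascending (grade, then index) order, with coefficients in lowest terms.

step 1: 17/36*γ2 - 21/8*γ3 + 9/4*γ12 + 45/8*γ13 + 25/2*γ23 - 35/6*γ123
step 2: -9347/360 - 349/40*γ1 + 1/3*γ2 - 259/12*γ3 + 1031/72*γ12 + 11/2*γ13 - 3799/1080*γ23 + 69/8*γ123
step 3: 993/40 + 777/20*γ2 + 3/5*γ3 + 9347/200*γ23
step 4: -84123/1000 - 21759/400*γ1 + 27/25*γ2 - 6993/100*γ3 + 50979/800*γ12 - 8483/800*γ13 + 8937/200*γ23 - 84273/1000*γ123
step 5: -21759/400*γ1 + 27/25*γ2 - 6993/100*γ3
Answer: -21759/400*γ1 + 27/25*γ2 - 6993/100*γ3


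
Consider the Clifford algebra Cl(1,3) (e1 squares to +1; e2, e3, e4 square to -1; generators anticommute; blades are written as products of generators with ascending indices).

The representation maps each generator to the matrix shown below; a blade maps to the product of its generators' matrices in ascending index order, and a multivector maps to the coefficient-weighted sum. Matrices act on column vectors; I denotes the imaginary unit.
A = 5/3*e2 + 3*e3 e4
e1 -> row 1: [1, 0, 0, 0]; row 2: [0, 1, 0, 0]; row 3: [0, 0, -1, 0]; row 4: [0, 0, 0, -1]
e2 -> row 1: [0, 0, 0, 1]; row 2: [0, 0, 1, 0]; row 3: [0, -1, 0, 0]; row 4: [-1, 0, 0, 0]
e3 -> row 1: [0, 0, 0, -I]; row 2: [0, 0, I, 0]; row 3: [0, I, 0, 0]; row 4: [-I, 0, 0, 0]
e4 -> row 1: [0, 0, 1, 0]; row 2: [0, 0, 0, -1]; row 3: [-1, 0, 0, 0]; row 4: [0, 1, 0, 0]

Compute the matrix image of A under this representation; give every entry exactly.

Bivector images (products of the table entries): rho(e3 e4) = rho(e3)rho(e4) = row 1: [0, -I, 0, 0]; row 2: [-I, 0, 0, 0]; row 3: [0, 0, 0, -I]; row 4: [0, 0, -I, 0].
M = (5/3)*rho(e2) + (3)*rho(e3 e4), summed entrywise:
Answer: row 1: [0, -3*I, 0, 5/3]; row 2: [-3*I, 0, 5/3, 0]; row 3: [0, -5/3, 0, -3*I]; row 4: [-5/3, 0, -3*I, 0]


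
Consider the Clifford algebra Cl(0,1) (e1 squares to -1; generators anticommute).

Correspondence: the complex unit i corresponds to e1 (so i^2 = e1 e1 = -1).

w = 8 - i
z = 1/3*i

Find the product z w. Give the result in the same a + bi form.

In blades: z = 1/3*e1, w = 8 - e1.
Distribute z over w term by term (generator squares from the signature, products reordered to ascending indices): (1/3*e1)*w = 1/3 + 8/3*e1.
Sum: 1/3 + 8/3*e1; translating back through the correspondence:
Answer: 1/3 + 8/3*i


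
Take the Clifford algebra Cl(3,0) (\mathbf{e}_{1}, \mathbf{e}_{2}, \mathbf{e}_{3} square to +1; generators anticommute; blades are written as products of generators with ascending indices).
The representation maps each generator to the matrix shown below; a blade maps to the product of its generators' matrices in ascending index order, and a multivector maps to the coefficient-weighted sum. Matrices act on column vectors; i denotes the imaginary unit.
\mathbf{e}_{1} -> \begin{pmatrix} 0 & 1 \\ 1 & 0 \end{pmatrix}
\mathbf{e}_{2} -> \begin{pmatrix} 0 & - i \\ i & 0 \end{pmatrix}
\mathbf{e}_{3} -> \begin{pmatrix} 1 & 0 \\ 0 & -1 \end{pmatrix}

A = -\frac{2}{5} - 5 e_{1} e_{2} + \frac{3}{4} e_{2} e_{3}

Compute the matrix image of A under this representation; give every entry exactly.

Bivector images (products of the table entries): rho(e_{1} e_{2}) = rho(\mathbf{e}_{1})rho(\mathbf{e}_{2}) = \begin{pmatrix} i & 0 \\ 0 & - i \end{pmatrix}; rho(e_{2} e_{3}) = rho(\mathbf{e}_{2})rho(\mathbf{e}_{3}) = \begin{pmatrix} 0 & i \\ i & 0 \end{pmatrix}.
M = (-\frac{2}{5})*1 + (-5)*rho(e_{1} e_{2}) + (\frac{3}{4})*rho(e_{2} e_{3}), summed entrywise (1 is the identity matrix):
Answer: \begin{pmatrix} - \frac{2}{5} - 5 i & \frac{3 i}{4} \\ \frac{3 i}{4} & - \frac{2}{5} + 5 i \end{pmatrix}


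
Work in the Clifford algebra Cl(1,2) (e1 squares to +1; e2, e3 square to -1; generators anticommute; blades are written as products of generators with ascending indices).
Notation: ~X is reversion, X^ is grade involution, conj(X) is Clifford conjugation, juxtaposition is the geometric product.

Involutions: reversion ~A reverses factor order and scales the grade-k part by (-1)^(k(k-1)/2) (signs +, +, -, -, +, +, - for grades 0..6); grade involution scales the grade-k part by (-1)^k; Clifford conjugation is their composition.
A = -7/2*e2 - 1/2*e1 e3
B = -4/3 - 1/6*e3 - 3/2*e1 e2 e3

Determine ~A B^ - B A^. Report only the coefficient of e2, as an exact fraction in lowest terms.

first term: -1/12*e1 + 47/12*e2 - 71/12*e1 e3 - 7/12*e2 e3
second term: 1/12*e1 - 65/12*e2 - 55/12*e1 e3 + 7/12*e2 e3
Answer: 28/3


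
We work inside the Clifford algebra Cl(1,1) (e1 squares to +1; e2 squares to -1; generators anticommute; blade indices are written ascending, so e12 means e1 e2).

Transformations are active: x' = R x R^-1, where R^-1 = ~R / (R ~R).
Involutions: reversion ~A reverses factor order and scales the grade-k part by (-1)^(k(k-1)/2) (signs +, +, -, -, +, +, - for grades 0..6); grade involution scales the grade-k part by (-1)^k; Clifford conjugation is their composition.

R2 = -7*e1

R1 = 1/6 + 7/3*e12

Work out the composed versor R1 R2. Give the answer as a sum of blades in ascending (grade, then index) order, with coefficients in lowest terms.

Distribute over the terms of R2 (each basis-blade product reordered to ascending indices, repeated generators contracted through their squares):
R1 (-7*e1) = -7/6*e1 + 49/3*e2
Answer: -7/6*e1 + 49/3*e2


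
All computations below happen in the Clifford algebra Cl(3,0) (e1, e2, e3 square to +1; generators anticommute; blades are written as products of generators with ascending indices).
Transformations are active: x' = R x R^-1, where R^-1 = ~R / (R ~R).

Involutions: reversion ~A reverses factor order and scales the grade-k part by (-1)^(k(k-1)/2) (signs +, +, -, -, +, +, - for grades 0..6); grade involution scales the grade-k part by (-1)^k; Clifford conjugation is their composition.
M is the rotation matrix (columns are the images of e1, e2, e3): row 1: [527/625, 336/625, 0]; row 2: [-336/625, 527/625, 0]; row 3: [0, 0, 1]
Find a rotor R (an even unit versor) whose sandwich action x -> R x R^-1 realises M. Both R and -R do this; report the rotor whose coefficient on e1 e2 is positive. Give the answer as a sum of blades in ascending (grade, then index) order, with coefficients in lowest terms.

Method: write R = a + b12*e1 e2 + b13*e1 e3 + b23*e2 e3 with a^2 + b12^2 + b13^2 + b23^2 = 1 (so R^-1 = ~R). Expanding the columns R e_j ~R gives tr M = 4a^2 - 1 and, from the antisymmetric part, M21 - M12 = -4a*b12, M13 - M31 = 4a*b13, M32 - M23 = -4a*b23.
Here tr M = 1679/625, so a^2 = (1 + tr M)/4 = 576/625 and a = ±24/25. Taking a = 24/25: M21 - M12 = -672/625, M13 - M31 = 0, M32 - M23 = 0, giving b12 = 7/25, b13 = 0, b23 = 0, i.e. R = 24/25 + 7/25*e1 e2.
Its e1 e2 coefficient is already positive.
Answer: 24/25 + 7/25*e1 e2. Recall the cover is two-to-one: with M of trace 1679/625, both preimages act alike, and the stated e1 e2 sign chooses the sheet.


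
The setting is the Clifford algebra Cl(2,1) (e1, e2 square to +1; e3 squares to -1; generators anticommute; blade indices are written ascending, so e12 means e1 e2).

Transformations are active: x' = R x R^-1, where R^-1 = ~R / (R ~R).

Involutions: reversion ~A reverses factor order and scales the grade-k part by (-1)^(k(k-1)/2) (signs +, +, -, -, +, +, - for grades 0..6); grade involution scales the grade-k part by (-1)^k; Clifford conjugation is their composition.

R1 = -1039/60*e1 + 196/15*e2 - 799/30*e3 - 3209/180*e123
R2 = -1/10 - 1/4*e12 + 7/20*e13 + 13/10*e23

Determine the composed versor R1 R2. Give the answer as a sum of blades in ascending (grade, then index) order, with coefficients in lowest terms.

Distribute over the terms of R1 (each basis-blade product reordered to ascending indices, repeated generators contracted through their squares):
(-1039/60*e1) R2 = 1039/600*e1 + 1039/240*e2 - 7273/1200*e3 - 13507/600*e123
(196/15*e2) R2 = 49/15*e1 - 98/75*e2 + 1274/75*e3 - 343/75*e123
(-799/30*e3) R2 = -5593/600*e1 - 10387/300*e2 + 799/300*e3 + 799/120*e123
(-3209/180*e123) R2 = -41717/1800*e1 + 22463/3600*e2 - 3209/720*e3 + 3209/1800*e123
Summing the partial products and collecting blades:
Answer: -49499/1800*e1 - 913/36*e2 + 8219/900*e3 - 33559/1800*e123


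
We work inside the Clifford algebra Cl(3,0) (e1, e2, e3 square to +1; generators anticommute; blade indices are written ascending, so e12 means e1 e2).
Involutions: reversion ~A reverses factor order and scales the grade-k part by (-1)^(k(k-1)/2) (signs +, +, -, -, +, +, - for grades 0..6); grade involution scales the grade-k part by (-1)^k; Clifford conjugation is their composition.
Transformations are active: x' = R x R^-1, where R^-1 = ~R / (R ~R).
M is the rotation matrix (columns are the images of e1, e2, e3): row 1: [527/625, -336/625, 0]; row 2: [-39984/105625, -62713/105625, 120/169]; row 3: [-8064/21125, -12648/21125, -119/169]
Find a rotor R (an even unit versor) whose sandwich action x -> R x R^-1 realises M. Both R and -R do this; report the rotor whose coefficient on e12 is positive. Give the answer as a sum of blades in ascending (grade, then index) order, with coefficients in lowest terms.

Method: write R = a + b12*e12 + b13*e13 + b23*e23 with a^2 + b12^2 + b13^2 + b23^2 = 1 (so R^-1 = ~R). Expanding the columns R e_j ~R gives tr M = 4a^2 - 1 and, from the antisymmetric part, M21 - M12 = -4a*b12, M13 - M31 = 4a*b13, M32 - M23 = -4a*b23.
Here tr M = -1921/4225, so a^2 = (1 + tr M)/4 = 576/4225 and a = ±24/65. Taking a = 24/65: M21 - M12 = 672/4225, M13 - M31 = 8064/21125, M32 - M23 = -27648/21125, giving b12 = -7/65, b13 = 84/325, b23 = 288/325, i.e. R = 24/65 - 7/65*e12 + 84/325*e13 + 288/325*e23.
Its e12 coefficient is negative, so report the other preimage -R.
Answer: -24/65 + 7/65*e12 - 84/325*e13 - 288/325*e23. Note: both R and -R realise this M (trace -1921/4225); the covering map identifies them, and the e12-coefficient sign is the tie-breaker.


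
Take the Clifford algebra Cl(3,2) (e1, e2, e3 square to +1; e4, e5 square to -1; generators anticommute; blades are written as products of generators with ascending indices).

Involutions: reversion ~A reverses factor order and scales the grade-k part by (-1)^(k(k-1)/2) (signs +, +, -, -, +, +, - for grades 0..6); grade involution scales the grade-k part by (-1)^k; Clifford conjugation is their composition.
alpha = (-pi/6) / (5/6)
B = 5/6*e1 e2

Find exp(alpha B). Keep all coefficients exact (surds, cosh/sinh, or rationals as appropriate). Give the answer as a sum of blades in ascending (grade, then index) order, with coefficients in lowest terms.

B^2 = (5/6)^2*(e1 e2)^2 = 25/36*(-1) = -25/36 (a basis 2-blade squares to minus the product of its generators' squares).
B^2 = -25/36 — the negative square puts this in the circular regime; l = 5/6, alpha*l = -pi/6, so exp(alpha B) = cos(-pi/6) + (sin(-pi/6)/(5/6))*B = sqrt(3)/2 + (-3/5)*B.
Answer: sqrt(3)/2 - 1/2*e1 e2


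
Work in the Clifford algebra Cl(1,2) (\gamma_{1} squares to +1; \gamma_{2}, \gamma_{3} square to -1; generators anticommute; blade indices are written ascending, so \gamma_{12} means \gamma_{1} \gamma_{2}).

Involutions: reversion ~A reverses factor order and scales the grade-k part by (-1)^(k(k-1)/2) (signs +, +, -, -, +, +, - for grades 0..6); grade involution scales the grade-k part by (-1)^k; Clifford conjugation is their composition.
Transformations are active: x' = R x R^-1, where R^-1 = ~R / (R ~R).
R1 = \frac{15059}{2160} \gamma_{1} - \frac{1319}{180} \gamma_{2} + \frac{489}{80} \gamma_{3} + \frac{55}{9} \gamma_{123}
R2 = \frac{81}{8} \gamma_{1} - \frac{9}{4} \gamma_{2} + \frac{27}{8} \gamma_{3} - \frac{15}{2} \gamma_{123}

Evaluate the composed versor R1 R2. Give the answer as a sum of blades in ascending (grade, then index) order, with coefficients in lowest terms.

Distribute over the terms of R1 (each basis-blade product reordered to ascending indices, repeated generators contracted through their squares):
(\frac{15059}{2160} \gamma_{1}) R2 = \frac{45177}{640} - \frac{15059}{960} \gamma_{12} + \frac{15059}{640} \gamma_{13} - \frac{15059}{288} \gamma_{23}
(-\frac{1319}{180} \gamma_{2}) R2 = -\frac{1319}{80} + \frac{11871}{160} \gamma_{12} + \frac{1319}{24} \gamma_{13} - \frac{3957}{160} \gamma_{23}
(\frac{489}{80} \gamma_{3}) R2 = -\frac{13203}{640} + \frac{1467}{32} \gamma_{12} - \frac{39609}{640} \gamma_{13} + \frac{4401}{320} \gamma_{23}
(\frac{55}{9} \gamma_{123}) R2 = \frac{275}{6} - \frac{165}{8} \gamma_{12} - \frac{55}{4} \gamma_{13} + \frac{495}{8} \gamma_{23}
Summing the partial products and collecting blades:
Answer: \frac{76133}{960} + \frac{80377}{960} \gamma_{12} + \frac{547}{192} \gamma_{13} - \frac{4007}{2880} \gamma_{23}


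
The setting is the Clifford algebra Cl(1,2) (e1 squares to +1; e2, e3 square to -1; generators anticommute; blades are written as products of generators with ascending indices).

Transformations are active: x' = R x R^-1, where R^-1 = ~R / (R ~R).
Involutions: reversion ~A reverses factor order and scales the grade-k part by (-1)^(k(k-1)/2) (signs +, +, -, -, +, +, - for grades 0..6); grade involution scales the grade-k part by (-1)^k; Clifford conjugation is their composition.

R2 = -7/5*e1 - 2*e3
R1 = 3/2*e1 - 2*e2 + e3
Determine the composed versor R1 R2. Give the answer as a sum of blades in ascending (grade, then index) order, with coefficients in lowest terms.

Distribute over the terms of R2 (each basis-blade product reordered to ascending indices, repeated generators contracted through their squares):
R1 (-7/5*e1) = -21/10 - 14/5*e1 e2 + 7/5*e1 e3
R1 (-2*e3) = 2 - 3*e1 e3 + 4*e2 e3
Summing the partial products and collecting blades:
Answer: -1/10 - 14/5*e1 e2 - 8/5*e1 e3 + 4*e2 e3


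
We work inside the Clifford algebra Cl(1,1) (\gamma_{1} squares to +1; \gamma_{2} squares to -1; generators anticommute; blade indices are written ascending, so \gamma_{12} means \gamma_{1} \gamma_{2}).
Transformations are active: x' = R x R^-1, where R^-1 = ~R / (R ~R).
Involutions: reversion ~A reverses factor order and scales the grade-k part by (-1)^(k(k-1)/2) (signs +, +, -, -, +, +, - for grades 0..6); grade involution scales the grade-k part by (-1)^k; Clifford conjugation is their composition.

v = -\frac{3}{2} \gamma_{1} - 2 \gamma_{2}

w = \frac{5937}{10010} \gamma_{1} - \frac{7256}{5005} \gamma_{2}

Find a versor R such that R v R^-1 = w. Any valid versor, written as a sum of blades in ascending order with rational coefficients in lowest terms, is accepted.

Here q(v) = q(w) = -\frac{7}{4}; the classical choice R = v + w = -\frac{4539}{5005} \gamma_{1} - \frac{17266}{5005} \gamma_{2} then realises v -> w under the sandwich.
Answer: -\frac{4539}{5005} \gamma_{1} - \frac{17266}{5005} \gamma_{2}


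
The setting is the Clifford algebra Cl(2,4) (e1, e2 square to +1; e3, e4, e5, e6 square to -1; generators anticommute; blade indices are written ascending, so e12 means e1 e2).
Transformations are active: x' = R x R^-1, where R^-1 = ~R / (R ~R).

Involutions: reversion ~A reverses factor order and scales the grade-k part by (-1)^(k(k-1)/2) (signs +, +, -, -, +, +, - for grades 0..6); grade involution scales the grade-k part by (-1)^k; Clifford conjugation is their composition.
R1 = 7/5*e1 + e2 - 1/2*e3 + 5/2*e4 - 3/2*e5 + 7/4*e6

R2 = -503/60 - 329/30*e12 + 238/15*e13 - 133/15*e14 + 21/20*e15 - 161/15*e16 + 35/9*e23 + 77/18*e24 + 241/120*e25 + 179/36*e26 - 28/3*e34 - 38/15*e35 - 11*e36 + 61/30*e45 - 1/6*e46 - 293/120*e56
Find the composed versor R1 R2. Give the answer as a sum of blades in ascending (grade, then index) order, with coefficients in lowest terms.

Distribute over the terms of R1 (each basis-blade product reordered to ascending indices, repeated generators contracted through their squares):
(7/5*e1) R2 = -3521/300*e1 - 2303/150*e2 + 1666/75*e3 - 931/75*e4 + 147/100*e5 - 1127/75*e6 + 49/9*e123 + 539/90*e124 + 1687/600*e125 + 1253/180*e126 - 196/15*e134 - 266/75*e135 - 77/5*e136 + 427/150*e145 - 7/30*e146 - 2051/600*e156
(e2) R2 = 329/30*e1 - 503/60*e2 + 35/9*e3 + 77/18*e4 + 241/120*e5 + 179/36*e6 - 238/15*e123 + 133/15*e124 - 21/20*e125 + 161/15*e126 - 28/3*e234 - 38/15*e235 - 11*e236 + 61/30*e245 - 1/6*e246 - 293/120*e256
(-1/2*e3) R2 = -119/15*e1 - 35/18*e2 + 503/120*e3 - 14/3*e4 - 19/15*e5 - 11/2*e6 + 329/60*e123 - 133/30*e134 + 21/40*e135 - 161/30*e136 + 77/36*e234 + 241/240*e235 + 179/72*e236 - 61/60*e345 + 1/12*e346 + 293/240*e356
(5/2*e4) R2 = -133/6*e1 + 385/36*e2 - 70/3*e3 - 503/24*e4 - 61/12*e5 + 5/12*e6 - 329/12*e124 + 119/3*e134 - 21/8*e145 + 161/6*e146 + 175/18*e234 - 241/48*e245 - 895/72*e246 + 19/3*e345 + 55/2*e346 - 293/48*e456
(-3/2*e5) R2 = -63/40*e1 - 241/80*e2 + 19/5*e3 - 61/20*e4 + 503/40*e5 - 293/80*e6 + 329/20*e125 - 119/5*e135 + 133/10*e145 - 161/10*e156 - 35/6*e235 - 77/12*e245 + 179/24*e256 + 14*e345 - 33/2*e356 - 1/4*e456
(7/4*e6) R2 = -1127/60*e1 + 1253/144*e2 - 77/4*e3 - 7/24*e4 - 2051/480*e5 - 3521/240*e6 - 2303/120*e126 + 833/30*e136 - 931/60*e146 + 147/80*e156 + 245/36*e236 + 539/72*e246 + 1687/480*e256 - 49/3*e346 - 133/30*e356 + 427/120*e456
Summing the partial products and collecting blades:
Answer: -30737/600*e1 - 2092/225*e2 - 15281/1800*e3 - 8348/225*e4 + 13033/2400*e5 - 7531/225*e6 - 889/180*e123 - 2261/180*e124 + 10927/600*e125 - 539/360*e126 + 133/6*e134 - 16093/600*e135 + 7*e136 + 8113/600*e145 + 133/12*e146 - 21217/1200*e156 + 91/36*e234 - 589/80*e235 - 41/24*e236 - 2257/240*e245 - 46/9*e246 + 273/32*e256 + 1159/60*e345 + 45/4*e346 - 1577/80*e356 - 671/240*e456


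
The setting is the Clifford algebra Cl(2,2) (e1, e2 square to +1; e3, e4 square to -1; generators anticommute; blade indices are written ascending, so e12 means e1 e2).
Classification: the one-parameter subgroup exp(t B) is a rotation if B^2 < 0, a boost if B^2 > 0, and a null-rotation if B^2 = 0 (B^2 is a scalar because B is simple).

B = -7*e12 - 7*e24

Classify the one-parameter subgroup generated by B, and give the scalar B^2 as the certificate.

B^2 term by term: the squares give (-7)^2*(e12)^2 + (-7)^2*(e24)^2 = 49*(-1) + 49*(+1) = 0 (each basis 2-blade squares to minus the product of its generators' squares); cross terms between blades sharing an index anticommute and cancel. So B^2 = 0.
Answer: null-rotation, certificate B^2 = 0. Check the certificate: B^2 = 0, and that sign is decisive whatever form B takes.


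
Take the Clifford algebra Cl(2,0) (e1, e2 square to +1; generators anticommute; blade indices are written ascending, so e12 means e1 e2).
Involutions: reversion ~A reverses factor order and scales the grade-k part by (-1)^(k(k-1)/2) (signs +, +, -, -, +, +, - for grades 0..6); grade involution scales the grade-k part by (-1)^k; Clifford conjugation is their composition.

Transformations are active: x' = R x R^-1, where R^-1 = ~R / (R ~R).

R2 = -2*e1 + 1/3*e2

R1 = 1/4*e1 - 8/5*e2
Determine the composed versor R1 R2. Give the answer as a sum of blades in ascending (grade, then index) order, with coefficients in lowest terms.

Distribute over the terms of R1 (each basis-blade product reordered to ascending indices, repeated generators contracted through their squares):
(1/4*e1) R2 = -1/2 + 1/12*e12
(-8/5*e2) R2 = -8/15 - 16/5*e12
Summing the partial products and collecting blades:
Answer: -31/30 - 187/60*e12


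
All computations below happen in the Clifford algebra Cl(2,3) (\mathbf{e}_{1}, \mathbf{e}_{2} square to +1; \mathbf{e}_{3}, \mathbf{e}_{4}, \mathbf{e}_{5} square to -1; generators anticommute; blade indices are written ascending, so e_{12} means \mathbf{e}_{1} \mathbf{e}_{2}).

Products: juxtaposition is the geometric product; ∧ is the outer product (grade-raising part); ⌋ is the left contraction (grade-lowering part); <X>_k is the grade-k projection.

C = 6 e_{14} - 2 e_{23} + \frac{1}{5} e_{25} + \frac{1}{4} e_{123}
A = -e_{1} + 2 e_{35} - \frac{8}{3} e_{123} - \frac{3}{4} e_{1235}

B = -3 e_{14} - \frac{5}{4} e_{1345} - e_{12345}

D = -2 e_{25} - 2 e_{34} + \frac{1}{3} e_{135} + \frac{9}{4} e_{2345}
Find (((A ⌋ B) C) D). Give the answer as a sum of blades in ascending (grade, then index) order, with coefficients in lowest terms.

step 1: \frac{9}{4} e_{4} - \frac{5}{2} e_{14} + \frac{8}{3} e_{45} - 2 e_{124} + \frac{5}{4} e_{345} + e_{2345}
step 2: -15 + \frac{27}{2} e_{1} + 12 e_{2} + 16 e_{15} - \frac{8}{15} e_{24} - \frac{3}{10} e_{34} - 2 e_{45} + 4 e_{134} - \frac{15}{2} e_{135} + \frac{13}{20} e_{145} - \frac{29}{8} e_{234} - \frac{59}{20} e_{245} + \frac{71}{16} e_{1234} + 6 e_{1235} + \frac{3}{16} e_{1245} - \frac{16}{3} e_{2345} + \frac{2}{3} e_{12345}
step 3: \frac{139}{10} + \frac{13}{2} e_{1} - \frac{21}{4} e_{2} + \frac{313}{240} e_{3} - \frac{59}{10} e_{4} - \frac{507}{32} e_{5} - \frac{185}{8} e_{12} + \frac{741}{64} e_{13} + \frac{111}{8} e_{14} - \frac{639}{64} e_{15} + \frac{167}{30} e_{23} - \frac{34}{9} e_{24} + \frac{2401}{120} e_{25} + \frac{809}{20} e_{34} + \frac{97}{10} e_{35} + \frac{4}{15} e_{45} - \frac{1317}{80} e_{123} - \frac{6247}{360} e_{124} - \frac{104}{3} e_{125} - \frac{83}{3} e_{134} - \frac{63}{10} e_{135} - \frac{151}{10} e_{145} - \frac{383}{16} e_{234} + \frac{59}{10} e_{235} - \frac{71}{48} e_{245} + \frac{137}{4} e_{345} + \frac{2101}{60} e_{1234} - \frac{35}{8} e_{1235} + \frac{317}{24} e_{1245} - \frac{327}{8} e_{1345} - \frac{663}{20} e_{2345} + \frac{8119}{360} e_{12345}
Answer: \frac{139}{10} + \frac{13}{2} e_{1} - \frac{21}{4} e_{2} + \frac{313}{240} e_{3} - \frac{59}{10} e_{4} - \frac{507}{32} e_{5} - \frac{185}{8} e_{12} + \frac{741}{64} e_{13} + \frac{111}{8} e_{14} - \frac{639}{64} e_{15} + \frac{167}{30} e_{23} - \frac{34}{9} e_{24} + \frac{2401}{120} e_{25} + \frac{809}{20} e_{34} + \frac{97}{10} e_{35} + \frac{4}{15} e_{45} - \frac{1317}{80} e_{123} - \frac{6247}{360} e_{124} - \frac{104}{3} e_{125} - \frac{83}{3} e_{134} - \frac{63}{10} e_{135} - \frac{151}{10} e_{145} - \frac{383}{16} e_{234} + \frac{59}{10} e_{235} - \frac{71}{48} e_{245} + \frac{137}{4} e_{345} + \frac{2101}{60} e_{1234} - \frac{35}{8} e_{1235} + \frac{317}{24} e_{1245} - \frac{327}{8} e_{1345} - \frac{663}{20} e_{2345} + \frac{8119}{360} e_{12345}
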